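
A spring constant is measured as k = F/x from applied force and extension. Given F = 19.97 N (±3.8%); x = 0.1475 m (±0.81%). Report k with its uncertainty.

135.4 ± 5.26 N/m

Since k is a product/quotient, work with relative uncertainties:
  (1·δF/F)² = (1×0.0380)² = 0.00144;  (-1·δx/x)² = (-1×0.00810)² = 6.56e-05
δk/k = √(0.00151) = 0.0389
k = 135.4 N/m, so δk = 0.0389 × 135.4 = 5.26 N/m.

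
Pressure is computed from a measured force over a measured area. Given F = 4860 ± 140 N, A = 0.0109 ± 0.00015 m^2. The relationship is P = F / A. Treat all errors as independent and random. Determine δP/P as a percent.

P is a product of powers, so relative uncertainties combine in quadrature:
  (1·δF/F)² = (1×0.0288)² = 0.000830;  (-1·δA/A)² = (-1×0.0138)² = 0.000189
δP/P = √(0.00102) = 0.0319

3.19%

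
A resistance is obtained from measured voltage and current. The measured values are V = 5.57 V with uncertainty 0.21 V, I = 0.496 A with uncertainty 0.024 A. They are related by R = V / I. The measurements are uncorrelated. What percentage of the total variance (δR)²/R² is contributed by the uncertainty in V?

(δR/R)² = (1·δV/V)² + (-1·δI/I)²
  V term: (1×0.0377)² = 0.00142
  I term: (-1×0.0484)² = 0.00234
Total = 0.00376. Share from V = 0.00142/0.00376 = 0.378.

37.8%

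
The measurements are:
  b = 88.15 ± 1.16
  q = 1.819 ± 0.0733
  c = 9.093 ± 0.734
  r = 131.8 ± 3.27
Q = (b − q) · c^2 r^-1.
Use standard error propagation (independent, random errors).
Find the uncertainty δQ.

Let u = b − q = 86.33. δu = √(δb² + δq²) = √(1.35 + 0.00537) = 1.16, so δu/u = 0.0135.
Q is then a monomial in u, c, r:
δQ/Q = √((δu/u)² + (2·δc/c)² + (-1·δr/r)²) = √(0.000181 + 0.0261 + 0.000616) = 0.164
Q = 54.16, so δQ = 0.164 × 54.16 = 8.88.

8.88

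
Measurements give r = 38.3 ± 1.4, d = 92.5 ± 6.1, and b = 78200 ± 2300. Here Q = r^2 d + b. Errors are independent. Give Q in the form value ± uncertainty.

(2.14 ± 0.136) × 10^5

Let p = r^2·d = 1.36e+05. δp/p = √((2·δr/r)² + (1·δd/d)²) = √(0.00534 + 0.00435) = 0.0985, so δp = 13400.
Q = p + b: δQ = √(δp² + δb²) = √(1.78e+08 + 5.29e+06) = 13600
Q = 2.14e+05.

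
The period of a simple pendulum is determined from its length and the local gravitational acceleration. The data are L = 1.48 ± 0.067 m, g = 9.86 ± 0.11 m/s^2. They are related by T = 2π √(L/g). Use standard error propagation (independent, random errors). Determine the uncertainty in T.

0.0567 s

T is a product of powers, so relative uncertainties combine in quadrature:
  (½·δL/L)² = (0.5×0.0453)² = 0.000512;  (−½·δg/g)² = (-0.5×0.0112)² = 3.11e-05
δT/T = √(0.000543) = 0.0233
T = 2.43 s, so δT = 0.0233 × 2.43 = 0.0567 s.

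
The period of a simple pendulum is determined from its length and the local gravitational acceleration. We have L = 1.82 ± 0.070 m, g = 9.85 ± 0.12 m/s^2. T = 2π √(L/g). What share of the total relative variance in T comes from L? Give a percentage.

90.9%

(δT/T)² = (½·δL/L)² + (−½·δg/g)²
  L term: (0.5×0.0385)² = 0.000370
  g term: (-0.5×0.0122)² = 3.71e-05
Total = 0.000407. Share from L = 0.000370/0.000407 = 0.909.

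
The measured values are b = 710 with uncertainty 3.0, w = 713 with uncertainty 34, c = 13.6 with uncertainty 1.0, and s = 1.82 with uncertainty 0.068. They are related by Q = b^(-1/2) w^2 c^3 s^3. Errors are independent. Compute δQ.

Each factor contributes (exponent × relative error)² to (δQ/Q)²:
  (−½·δb/b)² = (-0.5×0.00423)² = 4.46e-06;  (2·δw/w)² = (2×0.0477)² = 0.00910;  (3·δc/c)² = (3×0.0735)² = 0.0487;  (3·δs/s)² = (3×0.0374)² = 0.0126
δQ/Q = √(0.0703) = 0.265
Q = 2.89e+08, so δQ = 0.265 × 2.89e+08 = 7.67e+07.

7.67e+07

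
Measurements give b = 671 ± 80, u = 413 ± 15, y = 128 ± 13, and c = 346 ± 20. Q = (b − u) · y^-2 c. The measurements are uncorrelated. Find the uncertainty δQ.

2.07

Let w = b − u = 258. δw = √(δb² + δu²) = √(6400 + 225) = 81.4, so δw/w = 0.315.
Q is then a monomial in w, y, c:
δQ/Q = √((δw/w)² + (-2·δy/y)² + (1·δc/c)²) = √(0.0995 + 0.0413 + 0.00334) = 0.380
Q = 5.45, so δQ = 0.380 × 5.45 = 2.07.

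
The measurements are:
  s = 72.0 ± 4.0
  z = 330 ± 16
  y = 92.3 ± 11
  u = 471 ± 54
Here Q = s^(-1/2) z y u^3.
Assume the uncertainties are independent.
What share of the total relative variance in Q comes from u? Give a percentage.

(δQ/Q)² = (−½·δs/s)² + (1·δz/z)² + (1·δy/y)² + (3·δu/u)²
  s term: (-0.5×0.0556)² = 0.000772
  z term: (1×0.0485)² = 0.00235
  y term: (1×0.119)² = 0.0142
  u term: (3×0.115)² = 0.118
Total = 0.136. Share from u = 0.118/0.136 = 0.872.

87.2%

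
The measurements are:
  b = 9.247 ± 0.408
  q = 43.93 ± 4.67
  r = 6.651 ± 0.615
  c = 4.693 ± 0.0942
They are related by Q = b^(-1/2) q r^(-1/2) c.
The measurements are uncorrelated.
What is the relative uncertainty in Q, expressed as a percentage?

Since Q is a product/quotient, work with relative uncertainties:
  (−½·δb/b)² = (-0.5×0.0441)² = 0.000487;  (1·δq/q)² = (1×0.106)² = 0.0113;  (−½·δr/r)² = (-0.5×0.0925)² = 0.00214;  (1·δc/c)² = (1×0.0201)² = 0.000403
δQ/Q = √(0.0143) = 0.120

12.0%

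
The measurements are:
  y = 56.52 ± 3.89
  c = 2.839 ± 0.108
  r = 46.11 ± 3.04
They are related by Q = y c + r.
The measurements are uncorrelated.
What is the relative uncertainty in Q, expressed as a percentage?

6.28%

Let p = y·c = 160.5. δp/p = √((1·δy/y)² + (1·δc/c)²) = √(0.00474 + 0.00145) = 0.0786, so δp = 12.6.
Q = p + r: δQ = √(δp² + δr²) = √(159 + 9.24) = 13.0
Q = 206.6, so δQ/Q = 13.0/206.6 = 0.0628.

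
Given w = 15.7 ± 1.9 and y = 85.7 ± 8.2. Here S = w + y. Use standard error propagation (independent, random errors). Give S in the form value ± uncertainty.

101 ± 8.42

For a sum/difference, combine absolute errors in quadrature:
  (δw)² = 3.61;  (δy)² = 67.2
δS = √(70.8) = 8.42
S = 101.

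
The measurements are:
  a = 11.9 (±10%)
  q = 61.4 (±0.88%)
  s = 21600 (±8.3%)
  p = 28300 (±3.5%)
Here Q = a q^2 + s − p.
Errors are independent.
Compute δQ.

Let w = a·q^2 = 44900. δw/w = √((1·δa/a)² + (2·δq/q)²) = √(0.0100 + 0.000310) = 0.102, so δw = 4560.
Q = w + s − p: δQ = √(δw² + δs² + δp²) = √(2.07e+07 + 3.21e+06 + 9.81e+05) = 4990

4990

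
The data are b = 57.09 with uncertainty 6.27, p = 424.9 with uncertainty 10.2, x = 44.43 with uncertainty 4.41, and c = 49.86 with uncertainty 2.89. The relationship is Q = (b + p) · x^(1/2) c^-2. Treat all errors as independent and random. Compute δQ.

Let u = b + p = 482.0. δu = √(δb² + δp²) = √(39.3 + 104) = 12.0, so δu/u = 0.0248.
Q is then a monomial in u, x, c:
δQ/Q = √((δu/u)² + (½·δx/x)² + (-2·δc/c)²) = √(0.000617 + 0.00246 + 0.0134) = 0.129
Q = 1.292, so δQ = 0.129 × 1.292 = 0.166.

0.166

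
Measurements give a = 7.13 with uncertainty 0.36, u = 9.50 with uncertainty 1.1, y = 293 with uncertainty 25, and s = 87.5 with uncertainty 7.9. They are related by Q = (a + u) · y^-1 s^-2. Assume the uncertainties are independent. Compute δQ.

1.57e-06

Let w = a + u = 16.6. δw = √(δa² + δu²) = √(0.130 + 1.21) = 1.16, so δw/w = 0.0696.
Q is then a monomial in w, y, s:
δQ/Q = √((δw/w)² + (-1·δy/y)² + (-2·δs/s)²) = √(0.00484 + 0.00728 + 0.0326) = 0.211
Q = 7.41e-06, so δQ = 0.211 × 7.41e-06 = 1.57e-06.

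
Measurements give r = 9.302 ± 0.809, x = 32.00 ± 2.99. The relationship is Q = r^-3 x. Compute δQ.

Relative error in a monomial: (δQ/Q)² = Σ (nᵢ · δxᵢ/xᵢ)².
  (-3·δr/r)² = (-3×0.0870)² = 0.0681;  (1·δx/x)² = (1×0.0934)² = 0.00873
δQ/Q = √(0.0768) = 0.277
Q = 0.03976, so δQ = 0.277 × 0.03976 = 0.0110.

0.0110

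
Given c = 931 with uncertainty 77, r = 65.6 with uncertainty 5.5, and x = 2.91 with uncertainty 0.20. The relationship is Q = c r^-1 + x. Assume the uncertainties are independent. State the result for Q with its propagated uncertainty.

Let p = c·r^-1 = 14.2. δp/p = √((1·δc/c)² + (-1·δr/r)²) = √(0.00684 + 0.00703) = 0.118, so δp = 1.67.
Q = p + x: δQ = √(δp² + δx²) = √(2.79 + 0.0400) = 1.68
Q = 17.1.

17.1 ± 1.68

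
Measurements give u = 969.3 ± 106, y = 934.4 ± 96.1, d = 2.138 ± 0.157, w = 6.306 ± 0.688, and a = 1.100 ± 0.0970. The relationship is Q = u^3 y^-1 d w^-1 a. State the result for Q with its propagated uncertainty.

Each factor contributes (exponent × relative error)² to (δQ/Q)²:
  (3·δu/u)² = (3×0.109)² = 0.108;  (-1·δy/y)² = (-1×0.103)² = 0.0106;  (1·δd/d)² = (1×0.0734)² = 0.00539;  (-1·δw/w)² = (-1×0.109)² = 0.0119;  (1·δa/a)² = (1×0.0882)² = 0.00778
δQ/Q = √(0.143) = 0.379
Q = 363500, so δQ = 0.379 × 363500 = 1.38e+05.

(3.635 ± 1.38) × 10^5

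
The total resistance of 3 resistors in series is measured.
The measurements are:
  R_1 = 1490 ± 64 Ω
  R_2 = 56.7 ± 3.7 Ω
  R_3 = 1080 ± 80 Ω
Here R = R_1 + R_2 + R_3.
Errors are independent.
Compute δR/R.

0.0390

Each term contributes (cᵢ δxᵢ)² to (δR)²:
  (δR_1)² = 4100;  (δR_2)² = 13.7;  (δR_3)² = 6400
δR = √(10500) = 103 Ω
R = 2630 Ω, so δR/R = 103/2630 = 0.0390.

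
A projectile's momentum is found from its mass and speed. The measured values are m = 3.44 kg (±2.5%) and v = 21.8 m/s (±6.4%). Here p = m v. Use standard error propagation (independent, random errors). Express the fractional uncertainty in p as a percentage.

6.87%

p is a product of powers, so relative uncertainties combine in quadrature:
  (1·δm/m)² = (1×0.0250)² = 0.000625;  (1·δv/v)² = (1×0.0640)² = 0.00410
δp/p = √(0.00472) = 0.0687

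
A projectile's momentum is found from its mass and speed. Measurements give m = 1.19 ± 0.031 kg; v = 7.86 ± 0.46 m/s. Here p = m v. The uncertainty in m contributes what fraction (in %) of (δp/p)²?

(δp/p)² = (1·δm/m)² + (1·δv/v)²
  m term: (1×0.0261)² = 0.000679
  v term: (1×0.0585)² = 0.00343
Total = 0.00410. Share from m = 0.000679/0.00410 = 0.165.

16.5%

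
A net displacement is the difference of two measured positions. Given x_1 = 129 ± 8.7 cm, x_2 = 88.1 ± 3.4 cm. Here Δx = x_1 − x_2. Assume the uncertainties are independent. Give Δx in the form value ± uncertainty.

40.9 ± 9.34 cm

Absolute uncertainties add in quadrature for a linear combination:
  (δx_1)² = 75.7;  (δx_2)² = 11.6
δΔx = √(87.2) = 9.34 cm
Δx = 40.9 cm.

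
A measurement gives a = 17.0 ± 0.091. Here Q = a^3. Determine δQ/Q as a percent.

Q ∝ a^3, so δQ/Q = |3| · δa/a = 3 × 0.00535 = 0.0161.

1.61%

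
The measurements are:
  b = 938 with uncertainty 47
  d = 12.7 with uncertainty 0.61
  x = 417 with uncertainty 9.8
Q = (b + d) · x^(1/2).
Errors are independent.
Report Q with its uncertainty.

19400 ± 987

Let u = b + d = 951. δu = √(δb² + δd²) = √(2210 + 0.372) = 47.0, so δu/u = 0.0494.
Q is then a monomial in u, x:
δQ/Q = √((δu/u)² + (½·δx/x)²) = √(0.00244 + 0.000138) = 0.0508
Q = 19400, so δQ = 0.0508 × 19400 = 987.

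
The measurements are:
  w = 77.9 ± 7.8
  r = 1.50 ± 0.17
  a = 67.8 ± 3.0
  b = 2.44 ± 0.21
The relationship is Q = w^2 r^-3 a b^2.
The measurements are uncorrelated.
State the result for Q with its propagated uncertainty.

(7.26 ± 3.14) × 10^5

Q is a product of powers, so relative uncertainties combine in quadrature:
  (2·δw/w)² = (2×0.100)² = 0.0401;  (-3·δr/r)² = (-3×0.113)² = 0.116;  (1·δa/a)² = (1×0.0442)² = 0.00196;  (2·δb/b)² = (2×0.0861)² = 0.0296
δQ/Q = √(0.187) = 0.433
Q = 7.26e+05, so δQ = 0.433 × 7.26e+05 = 3.14e+05.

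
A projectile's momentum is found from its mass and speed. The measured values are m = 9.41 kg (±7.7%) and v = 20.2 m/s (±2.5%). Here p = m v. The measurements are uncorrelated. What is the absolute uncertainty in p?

Each factor contributes (exponent × relative error)² to (δp/p)²:
  (1·δm/m)² = (1×0.0770)² = 0.00593;  (1·δv/v)² = (1×0.0250)² = 0.000625
δp/p = √(0.00655) = 0.0810
p = 190 kg·m/s, so δp = 0.0810 × 190 = 15.4 kg·m/s.

15.4 kg·m/s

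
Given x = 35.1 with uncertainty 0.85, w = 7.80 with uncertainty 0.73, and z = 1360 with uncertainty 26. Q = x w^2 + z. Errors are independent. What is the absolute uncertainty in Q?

Let p = x·w^2 = 2140. δp/p = √((1·δx/x)² + (2·δw/w)²) = √(0.000586 + 0.0350) = 0.189, so δp = 403.
Q = p + z: δQ = √(δp² + δz²) = √(1.62e+05 + 676) = 404

404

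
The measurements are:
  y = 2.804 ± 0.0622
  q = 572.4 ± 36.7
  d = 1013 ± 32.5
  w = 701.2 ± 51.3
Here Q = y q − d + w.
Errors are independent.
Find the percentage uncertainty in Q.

Let p = y·q = 1605. δp/p = √((1·δy/y)² + (1·δq/q)²) = √(0.000492 + 0.00411) = 0.0678, so δp = 109.
Q = p − d + w: δQ = √(δp² + δd² + δw²) = √(11900 + 1060 + 2630) = 125
Q = 1293, so δQ/Q = 125/1293 = 0.0964.

9.64%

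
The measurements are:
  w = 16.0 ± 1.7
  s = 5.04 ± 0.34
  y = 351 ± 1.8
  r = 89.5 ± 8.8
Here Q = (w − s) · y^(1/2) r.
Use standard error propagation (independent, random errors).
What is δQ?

Let u = w − s = 11.0. δu = √(δw² + δs²) = √(2.89 + 0.116) = 1.73, so δu/u = 0.158.
Q is then a monomial in u, y, r:
δQ/Q = √((δu/u)² + (½·δy/y)² + (1·δr/r)²) = √(0.0250 + 6.57e-06 + 0.00967) = 0.186
Q = 18400, so δQ = 0.186 × 18400 = 3420.

3420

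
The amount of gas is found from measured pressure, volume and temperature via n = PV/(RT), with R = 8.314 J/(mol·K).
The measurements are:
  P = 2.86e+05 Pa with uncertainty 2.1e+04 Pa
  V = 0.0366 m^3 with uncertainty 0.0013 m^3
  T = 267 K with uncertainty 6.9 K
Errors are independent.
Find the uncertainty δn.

Relative error in a monomial: (δn/n)² = Σ (nᵢ · δxᵢ/xᵢ)².
  (1·δP/P)² = (1×0.0734)² = 0.00539;  (1·δV/V)² = (1×0.0355)² = 0.00126;  (-1·δT/T)² = (-1×0.0258)² = 0.000668
δn/n = √(0.00732) = 0.0856
n = 4.72 mol, so δn = 0.0856 × 4.72 = 0.403 mol.

0.403 mol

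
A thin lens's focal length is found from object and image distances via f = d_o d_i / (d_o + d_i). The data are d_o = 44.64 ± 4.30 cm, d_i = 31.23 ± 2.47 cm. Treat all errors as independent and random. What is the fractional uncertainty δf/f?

∂f/∂d_o = (d_i/(d_o+d_i))² = 0.169;  ∂f/∂d_i = (d_o/(d_o+d_i))² = 0.346
δf = √((∂f/∂d_o · δd_o)² + (∂f/∂d_i · δd_i)²) = √(0.531 + 0.731) = 1.12 cm
f = 18.37 cm, so δf/f = 1.12/18.37 = 0.0611.

0.0611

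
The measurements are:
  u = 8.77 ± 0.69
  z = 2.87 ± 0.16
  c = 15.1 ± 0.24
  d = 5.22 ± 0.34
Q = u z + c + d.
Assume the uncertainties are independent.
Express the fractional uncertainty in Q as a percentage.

5.41%

Let p = u·z = 25.2. δp/p = √((1·δu/u)² + (1·δz/z)²) = √(0.00619 + 0.00311) = 0.0964, so δp = 2.43.
Q = p + c + d: δQ = √(δp² + δc² + δd²) = √(5.89 + 0.0576 + 0.116) = 2.46
Q = 45.5, so δQ/Q = 2.46/45.5 = 0.0541.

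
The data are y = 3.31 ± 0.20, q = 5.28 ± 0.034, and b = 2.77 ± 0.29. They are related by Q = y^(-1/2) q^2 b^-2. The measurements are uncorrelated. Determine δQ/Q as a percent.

21.2%

Since Q is a product/quotient, work with relative uncertainties:
  (−½·δy/y)² = (-0.5×0.0604)² = 0.000913;  (2·δq/q)² = (2×0.00644)² = 0.000166;  (-2·δb/b)² = (-2×0.105)² = 0.0438
δQ/Q = √(0.0449) = 0.212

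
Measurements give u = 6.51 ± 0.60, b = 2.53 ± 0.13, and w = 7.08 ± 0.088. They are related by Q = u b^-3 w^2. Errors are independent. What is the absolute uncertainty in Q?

3.65

Relative error in a monomial: (δQ/Q)² = Σ (nᵢ · δxᵢ/xᵢ)².
  (1·δu/u)² = (1×0.0922)² = 0.00849;  (-3·δb/b)² = (-3×0.0514)² = 0.0238;  (2·δw/w)² = (2×0.0124)² = 0.000618
δQ/Q = √(0.0329) = 0.181
Q = 20.2, so δQ = 0.181 × 20.2 = 3.65.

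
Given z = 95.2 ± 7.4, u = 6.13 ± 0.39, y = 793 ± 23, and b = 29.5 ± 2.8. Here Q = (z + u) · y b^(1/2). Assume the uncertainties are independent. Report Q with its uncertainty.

Let w = z + u = 101. δw = √(δz² + δu²) = √(54.8 + 0.152) = 7.41, so δw/w = 0.0731.
Q is then a monomial in w, y, b:
δQ/Q = √((δw/w)² + (1·δy/y)² + (½·δb/b)²) = √(0.00535 + 0.000841 + 0.00225) = 0.0919
Q = 4.36e+05, so δQ = 0.0919 × 4.36e+05 = 40100.

(4.36 ± 0.401) × 10^5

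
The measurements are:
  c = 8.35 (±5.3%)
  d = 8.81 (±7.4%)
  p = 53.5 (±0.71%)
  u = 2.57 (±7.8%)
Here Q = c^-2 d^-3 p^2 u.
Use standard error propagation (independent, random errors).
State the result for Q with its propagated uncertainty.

0.154 ± 0.0399

Q is a product of powers, so relative uncertainties combine in quadrature:
  (-2·δc/c)² = (-2×0.0530)² = 0.0112;  (-3·δd/d)² = (-3×0.0740)² = 0.0493;  (2·δp/p)² = (2×0.00710)² = 0.000202;  (1·δu/u)² = (1×0.0780)² = 0.00608
δQ/Q = √(0.0668) = 0.258
Q = 0.154, so δQ = 0.258 × 0.154 = 0.0399.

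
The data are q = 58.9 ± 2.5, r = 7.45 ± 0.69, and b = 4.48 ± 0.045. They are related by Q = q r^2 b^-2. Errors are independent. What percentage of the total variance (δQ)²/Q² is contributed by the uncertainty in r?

(δQ/Q)² = (1·δq/q)² + (2·δr/r)² + (-2·δb/b)²
  q term: (1×0.0424)² = 0.00180
  r term: (2×0.0926)² = 0.0343
  b term: (-2×0.0100)² = 0.000404
Total = 0.0365. Share from r = 0.0343/0.0365 = 0.940.

94.0%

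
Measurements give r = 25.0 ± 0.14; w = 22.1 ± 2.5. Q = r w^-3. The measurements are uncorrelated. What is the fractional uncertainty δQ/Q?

0.339

Q is a product of powers, so relative uncertainties combine in quadrature:
  (1·δr/r)² = (1×0.00560)² = 3.14e-05;  (-3·δw/w)² = (-3×0.113)² = 0.115
δQ/Q = √(0.115) = 0.339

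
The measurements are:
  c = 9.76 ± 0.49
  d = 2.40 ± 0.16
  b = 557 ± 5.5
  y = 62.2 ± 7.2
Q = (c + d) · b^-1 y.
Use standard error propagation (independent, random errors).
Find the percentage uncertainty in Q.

12.4%

Let u = c + d = 12.2. δu = √(δc² + δd²) = √(0.240 + 0.0256) = 0.515, so δu/u = 0.0424.
Q is then a monomial in u, b, y:
δQ/Q = √((δu/u)² + (-1·δb/b)² + (1·δy/y)²) = √(0.00180 + 9.75e-05 + 0.0134) = 0.124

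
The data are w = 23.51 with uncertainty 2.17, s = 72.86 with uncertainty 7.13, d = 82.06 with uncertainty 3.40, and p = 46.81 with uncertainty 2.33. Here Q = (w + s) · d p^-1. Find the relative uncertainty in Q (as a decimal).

0.101

Let u = w + s = 96.37. δu = √(δw² + δs²) = √(4.71 + 50.8) = 7.45, so δu/u = 0.0773.
Q is then a monomial in u, d, p:
δQ/Q = √((δu/u)² + (1·δd/d)² + (-1·δp/p)²) = √(0.00598 + 0.00172 + 0.00248) = 0.101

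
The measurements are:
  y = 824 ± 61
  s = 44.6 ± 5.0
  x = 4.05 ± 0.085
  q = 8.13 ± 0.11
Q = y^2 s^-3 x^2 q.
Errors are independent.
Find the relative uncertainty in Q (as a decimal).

Each factor contributes (exponent × relative error)² to (δQ/Q)²:
  (2·δy/y)² = (2×0.0740)² = 0.0219;  (-3·δs/s)² = (-3×0.112)² = 0.113;  (2·δx/x)² = (2×0.0210)² = 0.00176;  (1·δq/q)² = (1×0.0135)² = 0.000183
δQ/Q = √(0.137) = 0.370

0.370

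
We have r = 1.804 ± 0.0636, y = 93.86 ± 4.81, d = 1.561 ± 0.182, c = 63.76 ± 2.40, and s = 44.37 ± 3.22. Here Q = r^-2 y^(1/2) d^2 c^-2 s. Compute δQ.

0.0211

Q is a product of powers, so relative uncertainties combine in quadrature:
  (-2·δr/r)² = (-2×0.0353)² = 0.00497;  (½·δy/y)² = (0.5×0.0512)² = 0.000657;  (2·δd/d)² = (2×0.117)² = 0.0544;  (-2·δc/c)² = (-2×0.0376)² = 0.00567;  (1·δs/s)² = (1×0.0726)² = 0.00527
δQ/Q = √(0.0709) = 0.266
Q = 0.07917, so δQ = 0.266 × 0.07917 = 0.0211.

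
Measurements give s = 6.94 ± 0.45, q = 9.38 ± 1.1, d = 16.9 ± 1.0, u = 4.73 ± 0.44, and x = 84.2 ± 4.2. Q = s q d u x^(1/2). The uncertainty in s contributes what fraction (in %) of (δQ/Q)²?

(δQ/Q)² = (1·δs/s)² + (1·δq/q)² + (1·δd/d)² + (1·δu/u)² + (½·δx/x)²
  s term: (1×0.0648)² = 0.00420
  q term: (1×0.117)² = 0.0138
  d term: (1×0.0592)² = 0.00350
  u term: (1×0.0930)² = 0.00865
  x term: (0.5×0.0499)² = 0.000622
Total = 0.0307. Share from s = 0.00420/0.0307 = 0.137.

13.7%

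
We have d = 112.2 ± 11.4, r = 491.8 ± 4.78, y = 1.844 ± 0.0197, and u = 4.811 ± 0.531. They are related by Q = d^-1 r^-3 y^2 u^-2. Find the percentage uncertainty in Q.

For a monomial Q ∝ d^-1, r^-3, y^2, u^-2, fractional errors add in quadrature:
  (-1·δd/d)² = (-1×0.102)² = 0.0103;  (-3·δr/r)² = (-3×0.00972)² = 0.000850;  (2·δy/y)² = (2×0.0107)² = 0.000457;  (-2·δu/u)² = (-2×0.110)² = 0.0487
δQ/Q = √(0.0604) = 0.246

24.6%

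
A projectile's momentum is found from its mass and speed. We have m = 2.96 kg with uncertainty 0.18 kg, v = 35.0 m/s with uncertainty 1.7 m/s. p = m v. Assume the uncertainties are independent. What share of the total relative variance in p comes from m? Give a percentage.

61.1%

(δp/p)² = (1·δm/m)² + (1·δv/v)²
  m term: (1×0.0608)² = 0.00370
  v term: (1×0.0486)² = 0.00236
Total = 0.00606. Share from m = 0.00370/0.00606 = 0.611.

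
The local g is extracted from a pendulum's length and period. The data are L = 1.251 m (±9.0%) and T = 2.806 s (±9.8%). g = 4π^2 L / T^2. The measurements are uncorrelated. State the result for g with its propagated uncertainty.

6.273 ± 1.35 m/s^2

Relative error in a monomial: (δg/g)² = Σ (nᵢ · δxᵢ/xᵢ)².
  (1·δL/L)² = (1×0.0900)² = 0.00810;  (-2·δT/T)² = (-2×0.0980)² = 0.0384
δg/g = √(0.0465) = 0.216
g = 6.273 m/s^2, so δg = 0.216 × 6.273 = 1.35 m/s^2.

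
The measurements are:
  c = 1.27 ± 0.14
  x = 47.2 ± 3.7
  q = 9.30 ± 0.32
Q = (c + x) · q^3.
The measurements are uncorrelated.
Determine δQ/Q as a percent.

Let u = c + x = 48.5. δu = √(δc² + δx²) = √(0.0196 + 13.7) = 3.70, so δu/u = 0.0764.
Q is then a monomial in u, q:
δQ/Q = √((δu/u)² + (3·δq/q)²) = √(0.00584 + 0.0107) = 0.128

12.8%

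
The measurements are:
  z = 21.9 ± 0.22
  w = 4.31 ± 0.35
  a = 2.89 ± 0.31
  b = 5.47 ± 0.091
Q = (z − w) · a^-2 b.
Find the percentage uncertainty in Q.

Let u = z − w = 17.6. δu = √(δz² + δw²) = √(0.0484 + 0.122) = 0.413, so δu/u = 0.0235.
Q is then a monomial in u, a, b:
δQ/Q = √((δu/u)² + (-2·δa/a)² + (1·δb/b)²) = √(0.000552 + 0.0460 + 0.000277) = 0.216

21.6%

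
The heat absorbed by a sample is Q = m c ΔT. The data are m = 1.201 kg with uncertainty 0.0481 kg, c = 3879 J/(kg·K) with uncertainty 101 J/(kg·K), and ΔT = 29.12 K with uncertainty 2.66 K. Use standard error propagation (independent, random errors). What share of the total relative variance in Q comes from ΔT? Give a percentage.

78.5%

(δQ/Q)² = (1·δm/m)² + (1·δc/c)² + (1·δΔT/ΔT)²
  m term: (1×0.0400)² = 0.00160
  c term: (1×0.0260)² = 0.000678
  ΔT term: (1×0.0913)² = 0.00834
Total = 0.0106. Share from ΔT = 0.00834/0.0106 = 0.785.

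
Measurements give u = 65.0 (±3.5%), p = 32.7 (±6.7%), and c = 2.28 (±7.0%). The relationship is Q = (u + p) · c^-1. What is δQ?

3.30

Let w = u + p = 97.7. δw = √(δu² + δp²) = √(5.18 + 4.80) = 3.16, so δw/w = 0.0323.
Q is then a monomial in w, c:
δQ/Q = √((δw/w)² + (-1·δc/c)²) = √(0.00105 + 0.00490) = 0.0771
Q = 42.9, so δQ = 0.0771 × 42.9 = 3.30.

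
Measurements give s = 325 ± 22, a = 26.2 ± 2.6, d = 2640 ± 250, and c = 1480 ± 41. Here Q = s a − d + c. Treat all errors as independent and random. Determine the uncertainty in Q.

1050

Let p = s·a = 8520. δp/p = √((1·δs/s)² + (1·δa/a)²) = √(0.00458 + 0.00985) = 0.120, so δp = 1020.
Q = p − d + c: δQ = √(δp² + δd² + δc²) = √(1.05e+06 + 62500 + 1680) = 1050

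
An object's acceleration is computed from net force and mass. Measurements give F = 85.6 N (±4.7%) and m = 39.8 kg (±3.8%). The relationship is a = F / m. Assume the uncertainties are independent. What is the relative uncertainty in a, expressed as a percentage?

Since a is a product/quotient, work with relative uncertainties:
  (1·δF/F)² = (1×0.0470)² = 0.00221;  (-1·δm/m)² = (-1×0.0380)² = 0.00144
δa/a = √(0.00365) = 0.0604

6.04%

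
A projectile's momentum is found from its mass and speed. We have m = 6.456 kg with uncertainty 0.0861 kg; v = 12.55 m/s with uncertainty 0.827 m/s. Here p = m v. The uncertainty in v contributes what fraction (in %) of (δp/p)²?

(δp/p)² = (1·δm/m)² + (1·δv/v)²
  m term: (1×0.0133)² = 0.000178
  v term: (1×0.0659)² = 0.00434
Total = 0.00452. Share from v = 0.00434/0.00452 = 0.961.

96.1%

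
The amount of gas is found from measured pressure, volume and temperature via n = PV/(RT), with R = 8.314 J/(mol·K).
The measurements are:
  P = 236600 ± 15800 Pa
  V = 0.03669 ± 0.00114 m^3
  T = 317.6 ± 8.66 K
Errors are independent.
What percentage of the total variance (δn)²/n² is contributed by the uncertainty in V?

(δn/n)² = (1·δP/P)² + (1·δV/V)² + (-1·δT/T)²
  P term: (1×0.0668)² = 0.00446
  V term: (1×0.0311)² = 0.000965
  T term: (-1×0.0273)² = 0.000743
Total = 0.00617. Share from V = 0.000965/0.00617 = 0.157.

15.7%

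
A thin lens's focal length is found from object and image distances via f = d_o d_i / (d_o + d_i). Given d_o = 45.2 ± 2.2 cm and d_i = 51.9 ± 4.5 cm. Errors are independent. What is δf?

∂f/∂d_o = (d_i/(d_o+d_i))² = 0.286;  ∂f/∂d_i = (d_o/(d_o+d_i))² = 0.217
δf = √((∂f/∂d_o · δd_o)² + (∂f/∂d_i · δd_i)²) = √(0.395 + 0.951) = 1.16 cm

1.16 cm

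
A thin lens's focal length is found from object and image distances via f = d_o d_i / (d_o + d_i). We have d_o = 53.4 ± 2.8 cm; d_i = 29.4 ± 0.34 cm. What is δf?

0.380 cm

∂f/∂d_o = (d_i/(d_o+d_i))² = 0.126;  ∂f/∂d_i = (d_o/(d_o+d_i))² = 0.416
δf = √((∂f/∂d_o · δd_o)² + (∂f/∂d_i · δd_i)²) = √(0.125 + 0.0200) = 0.380 cm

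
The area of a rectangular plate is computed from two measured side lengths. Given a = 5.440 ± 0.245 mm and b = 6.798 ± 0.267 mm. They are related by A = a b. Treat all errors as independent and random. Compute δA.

2.21 mm^2

Each factor contributes (exponent × relative error)² to (δA/A)²:
  (1·δa/a)² = (1×0.0450)² = 0.00203;  (1·δb/b)² = (1×0.0393)² = 0.00154
δA/A = √(0.00357) = 0.0598
A = 36.98 mm^2, so δA = 0.0598 × 36.98 = 2.21 mm^2.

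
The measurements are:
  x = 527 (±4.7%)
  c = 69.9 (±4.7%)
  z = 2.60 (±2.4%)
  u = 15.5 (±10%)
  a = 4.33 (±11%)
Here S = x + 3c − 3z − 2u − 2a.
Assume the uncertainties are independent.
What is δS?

26.9

Sums and differences: (δS)² = Σ (cᵢ δxᵢ)².
  (δx)² = 614;  (3·δc)² = 97.1;  (3·δz)² = 0.0350;  (2·δu)² = 9.61;  (2·δa)² = 0.907
δS = √(721) = 26.9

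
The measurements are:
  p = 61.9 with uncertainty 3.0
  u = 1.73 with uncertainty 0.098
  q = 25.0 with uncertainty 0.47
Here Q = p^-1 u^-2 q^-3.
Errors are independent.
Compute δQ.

4.68e-08

Since Q is a product/quotient, work with relative uncertainties:
  (-1·δp/p)² = (-1×0.0485)² = 0.00235;  (-2·δu/u)² = (-2×0.0566)² = 0.0128;  (-3·δq/q)² = (-3×0.0188)² = 0.00318
δQ/Q = √(0.0184) = 0.136
Q = 3.45e-07, so δQ = 0.136 × 3.45e-07 = 4.68e-08.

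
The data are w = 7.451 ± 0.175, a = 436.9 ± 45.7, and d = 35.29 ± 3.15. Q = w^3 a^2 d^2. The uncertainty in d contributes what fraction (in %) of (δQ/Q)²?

(δQ/Q)² = (3·δw/w)² + (2·δa/a)² + (2·δd/d)²
  w term: (3×0.0235)² = 0.00496
  a term: (2×0.105)² = 0.0438
  d term: (2×0.0893)² = 0.0319
Total = 0.0806. Share from d = 0.0319/0.0806 = 0.395.

39.5%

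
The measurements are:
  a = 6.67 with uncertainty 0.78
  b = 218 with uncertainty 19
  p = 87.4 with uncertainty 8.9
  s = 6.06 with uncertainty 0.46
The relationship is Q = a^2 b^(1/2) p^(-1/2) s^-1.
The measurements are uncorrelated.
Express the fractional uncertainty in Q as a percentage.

25.5%

For a monomial Q ∝ a^2, b^(1/2), p^(-1/2), s^-1, fractional errors add in quadrature:
  (2·δa/a)² = (2×0.117)² = 0.0547;  (½·δb/b)² = (0.5×0.0872)² = 0.00190;  (−½·δp/p)² = (-0.5×0.102)² = 0.00259;  (-1·δs/s)² = (-1×0.0759)² = 0.00576
δQ/Q = √(0.0650) = 0.255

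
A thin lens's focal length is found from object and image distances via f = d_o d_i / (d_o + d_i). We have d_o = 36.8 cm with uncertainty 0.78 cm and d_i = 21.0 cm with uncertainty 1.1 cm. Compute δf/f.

∂f/∂d_o = (d_i/(d_o+d_i))² = 0.132;  ∂f/∂d_i = (d_o/(d_o+d_i))² = 0.405
δf = √((∂f/∂d_o · δd_o)² + (∂f/∂d_i · δd_i)²) = √(0.0106 + 0.199) = 0.458 cm
f = 13.4 cm, so δf/f = 0.458/13.4 = 0.0342.

0.0342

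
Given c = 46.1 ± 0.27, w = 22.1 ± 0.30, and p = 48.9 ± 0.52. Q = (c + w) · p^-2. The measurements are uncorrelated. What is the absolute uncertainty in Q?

0.000630

Let u = c + w = 68.2. δu = √(δc² + δw²) = √(0.0729 + 0.0900) = 0.404, so δu/u = 0.00592.
Q is then a monomial in u, p:
δQ/Q = √((δu/u)² + (-2·δp/p)²) = √(3.5e-05 + 0.000452) = 0.0221
Q = 0.0285, so δQ = 0.0221 × 0.0285 = 0.000630.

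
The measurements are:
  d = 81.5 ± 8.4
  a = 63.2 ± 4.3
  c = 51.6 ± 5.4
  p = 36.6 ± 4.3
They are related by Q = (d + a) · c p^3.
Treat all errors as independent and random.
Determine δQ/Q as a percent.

Let u = d + a = 145. δu = √(δd² + δa²) = √(70.6 + 18.5) = 9.44, so δu/u = 0.0652.
Q is then a monomial in u, c, p:
δQ/Q = √((δu/u)² + (1·δc/c)² + (3·δp/p)²) = √(0.00425 + 0.0110 + 0.124) = 0.373

37.3%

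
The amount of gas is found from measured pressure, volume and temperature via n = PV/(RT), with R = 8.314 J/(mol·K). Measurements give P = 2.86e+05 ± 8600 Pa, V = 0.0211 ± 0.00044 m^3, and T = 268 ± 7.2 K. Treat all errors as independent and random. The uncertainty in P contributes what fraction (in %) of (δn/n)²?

43.9%

(δn/n)² = (1·δP/P)² + (1·δV/V)² + (-1·δT/T)²
  P term: (1×0.0301)² = 0.000904
  V term: (1×0.0209)² = 0.000435
  T term: (-1×0.0269)² = 0.000722
Total = 0.00206. Share from P = 0.000904/0.00206 = 0.439.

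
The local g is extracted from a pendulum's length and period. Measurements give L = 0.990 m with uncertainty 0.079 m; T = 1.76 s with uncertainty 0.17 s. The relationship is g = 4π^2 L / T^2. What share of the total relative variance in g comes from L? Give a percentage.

(δg/g)² = (1·δL/L)² + (-2·δT/T)²
  L term: (1×0.0798)² = 0.00637
  T term: (-2×0.0966)² = 0.0373
Total = 0.0437. Share from L = 0.00637/0.0437 = 0.146.

14.6%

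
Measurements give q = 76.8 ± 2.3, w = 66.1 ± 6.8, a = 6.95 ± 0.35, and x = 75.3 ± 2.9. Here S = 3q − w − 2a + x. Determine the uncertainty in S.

10.1

Sums and differences: (δS)² = Σ (cᵢ δxᵢ)².
  (3·δq)² = 47.6;  (δw)² = 46.2;  (2·δa)² = 0.490;  (δx)² = 8.41
δS = √(103) = 10.1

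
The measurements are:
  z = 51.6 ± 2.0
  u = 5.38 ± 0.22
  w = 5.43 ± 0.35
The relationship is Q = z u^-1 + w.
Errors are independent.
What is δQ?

Let p = z·u^-1 = 9.59. δp/p = √((1·δz/z)² + (-1·δu/u)²) = √(0.00150 + 0.00167) = 0.0563, so δp = 0.540.
Q = p + w: δQ = √(δp² + δw²) = √(0.292 + 0.122) = 0.644

0.644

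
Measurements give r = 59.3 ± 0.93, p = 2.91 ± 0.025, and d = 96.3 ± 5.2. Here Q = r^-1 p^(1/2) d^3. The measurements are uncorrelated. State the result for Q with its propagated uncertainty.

25700 ± 4180

Each factor contributes (exponent × relative error)² to (δQ/Q)²:
  (-1·δr/r)² = (-1×0.0157)² = 0.000246;  (½·δp/p)² = (0.5×0.00859)² = 1.85e-05;  (3·δd/d)² = (3×0.0540)² = 0.0262
δQ/Q = √(0.0265) = 0.163
Q = 25700, so δQ = 0.163 × 25700 = 4180.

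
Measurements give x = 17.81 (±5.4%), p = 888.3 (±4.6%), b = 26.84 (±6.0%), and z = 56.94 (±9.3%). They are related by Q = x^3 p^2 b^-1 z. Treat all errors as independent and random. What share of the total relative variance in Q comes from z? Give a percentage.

(δQ/Q)² = (3·δx/x)² + (2·δp/p)² + (-1·δb/b)² + (1·δz/z)²
  x term: (3×0.0540)² = 0.0262
  p term: (2×0.0460)² = 0.00846
  b term: (-1×0.0600)² = 0.00360
  z term: (1×0.0930)² = 0.00865
Total = 0.0470. Share from z = 0.00865/0.0470 = 0.184.

18.4%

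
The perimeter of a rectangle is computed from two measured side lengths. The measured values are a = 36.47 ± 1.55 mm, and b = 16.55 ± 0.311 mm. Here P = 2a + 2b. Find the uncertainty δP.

For a sum/difference, combine absolute errors in quadrature:
  (2·δa)² = 9.61;  (2·δb)² = 0.387
δP = √(10.00) = 3.16 mm

3.16 mm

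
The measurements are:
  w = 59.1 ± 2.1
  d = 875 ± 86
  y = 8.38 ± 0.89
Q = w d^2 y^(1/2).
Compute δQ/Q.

For a monomial Q ∝ w, d^2, y^(1/2), fractional errors add in quadrature:
  (1·δw/w)² = (1×0.0355)² = 0.00126;  (2·δd/d)² = (2×0.0983)² = 0.0386;  (½·δy/y)² = (0.5×0.106)² = 0.00282
δQ/Q = √(0.0427) = 0.207

0.207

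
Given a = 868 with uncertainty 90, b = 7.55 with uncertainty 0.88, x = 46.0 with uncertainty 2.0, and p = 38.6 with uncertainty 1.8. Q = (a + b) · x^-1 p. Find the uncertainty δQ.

88.9

Let u = a + b = 876. δu = √(δa² + δb²) = √(8100 + 0.774) = 90.0, so δu/u = 0.103.
Q is then a monomial in u, x, p:
δQ/Q = √((δu/u)² + (-1·δx/x)² + (1·δp/p)²) = √(0.0106 + 0.00189 + 0.00217) = 0.121
Q = 735, so δQ = 0.121 × 735 = 88.9.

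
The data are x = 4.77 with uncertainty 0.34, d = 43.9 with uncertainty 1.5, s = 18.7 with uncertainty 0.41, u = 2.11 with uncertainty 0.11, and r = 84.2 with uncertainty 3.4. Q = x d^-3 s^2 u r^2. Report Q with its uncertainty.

295 ± 48.2

Products/powers → add relative errors in quadrature, weighted by exponent:
  (1·δx/x)² = (1×0.0713)² = 0.00508;  (-3·δd/d)² = (-3×0.0342)² = 0.0105;  (2·δs/s)² = (2×0.0219)² = 0.00192;  (1·δu/u)² = (1×0.0521)² = 0.00272;  (2·δr/r)² = (2×0.0404)² = 0.00652
δQ/Q = √(0.0268) = 0.164
Q = 295, so δQ = 0.164 × 295 = 48.2.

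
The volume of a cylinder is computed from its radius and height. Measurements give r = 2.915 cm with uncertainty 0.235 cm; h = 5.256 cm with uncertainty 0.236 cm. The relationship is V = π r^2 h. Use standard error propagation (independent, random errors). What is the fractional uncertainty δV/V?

Each factor contributes (exponent × relative error)² to (δV/V)²:
  (2·δr/r)² = (2×0.0806)² = 0.0260;  (1·δh/h)² = (1×0.0449)² = 0.00202
δV/V = √(0.0280) = 0.167

0.167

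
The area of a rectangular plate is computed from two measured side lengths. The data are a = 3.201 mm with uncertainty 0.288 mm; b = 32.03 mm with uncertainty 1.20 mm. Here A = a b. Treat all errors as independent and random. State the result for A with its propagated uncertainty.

102.5 ± 9.99 mm^2

Each factor contributes (exponent × relative error)² to (δA/A)²:
  (1·δa/a)² = (1×0.0900)² = 0.00809;  (1·δb/b)² = (1×0.0375)² = 0.00140
δA/A = √(0.00950) = 0.0975
A = 102.5 mm^2, so δA = 0.0975 × 102.5 = 9.99 mm^2.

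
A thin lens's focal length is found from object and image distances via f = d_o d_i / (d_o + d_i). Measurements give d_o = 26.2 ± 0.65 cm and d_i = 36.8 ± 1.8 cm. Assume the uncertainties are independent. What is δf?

0.382 cm

∂f/∂d_o = (d_i/(d_o+d_i))² = 0.341;  ∂f/∂d_i = (d_o/(d_o+d_i))² = 0.173
δf = √((∂f/∂d_o · δd_o)² + (∂f/∂d_i · δd_i)²) = √(0.0492 + 0.0969) = 0.382 cm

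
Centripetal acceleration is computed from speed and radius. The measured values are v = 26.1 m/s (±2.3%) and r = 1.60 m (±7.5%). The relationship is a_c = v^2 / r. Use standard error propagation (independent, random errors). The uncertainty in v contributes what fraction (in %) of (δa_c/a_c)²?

(δa_c/a_c)² = (2·δv/v)² + (-1·δr/r)²
  v term: (2×0.0230)² = 0.00212
  r term: (-1×0.0750)² = 0.00562
Total = 0.00774. Share from v = 0.00212/0.00774 = 0.273.

27.3%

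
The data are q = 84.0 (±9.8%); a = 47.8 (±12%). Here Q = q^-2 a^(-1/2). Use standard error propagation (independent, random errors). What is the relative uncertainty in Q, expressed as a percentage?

20.5%

Each factor contributes (exponent × relative error)² to (δQ/Q)²:
  (-2·δq/q)² = (-2×0.0980)² = 0.0384;  (−½·δa/a)² = (-0.5×0.120)² = 0.00360
δQ/Q = √(0.0420) = 0.205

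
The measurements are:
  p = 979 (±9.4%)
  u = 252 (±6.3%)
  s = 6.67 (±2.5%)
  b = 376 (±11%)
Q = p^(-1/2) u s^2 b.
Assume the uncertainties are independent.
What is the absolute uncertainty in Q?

19400

Since Q is a product/quotient, work with relative uncertainties:
  (−½·δp/p)² = (-0.5×0.0940)² = 0.00221;  (1·δu/u)² = (1×0.0630)² = 0.00397;  (2·δs/s)² = (2×0.0250)² = 0.00250;  (1·δb/b)² = (1×0.110)² = 0.0121
δQ/Q = √(0.0208) = 0.144
Q = 1.35e+05, so δQ = 0.144 × 1.35e+05 = 19400.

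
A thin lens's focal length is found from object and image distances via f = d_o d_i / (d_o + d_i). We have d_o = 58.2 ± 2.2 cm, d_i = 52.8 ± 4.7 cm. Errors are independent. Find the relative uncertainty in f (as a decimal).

∂f/∂d_o = (d_i/(d_o+d_i))² = 0.226;  ∂f/∂d_i = (d_o/(d_o+d_i))² = 0.275
δf = √((∂f/∂d_o · δd_o)² + (∂f/∂d_i · δd_i)²) = √(0.248 + 1.67) = 1.38 cm
f = 27.7 cm, so δf/f = 1.38/27.7 = 0.0500.

0.0500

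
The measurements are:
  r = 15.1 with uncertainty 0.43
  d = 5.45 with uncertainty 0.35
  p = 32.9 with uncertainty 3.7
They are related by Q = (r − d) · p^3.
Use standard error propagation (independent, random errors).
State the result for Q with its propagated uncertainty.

(3.44 ± 1.18) × 10^5

Let u = r − d = 9.65. δu = √(δr² + δd²) = √(0.185 + 0.122) = 0.554, so δu/u = 0.0575.
Q is then a monomial in u, p:
δQ/Q = √((δu/u)² + (3·δp/p)²) = √(0.00330 + 0.114) = 0.342
Q = 3.44e+05, so δQ = 0.342 × 3.44e+05 = 1.18e+05.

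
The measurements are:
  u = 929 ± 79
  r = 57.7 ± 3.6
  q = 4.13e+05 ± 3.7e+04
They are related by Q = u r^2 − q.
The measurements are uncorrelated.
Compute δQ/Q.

Let p = u·r^2 = 3.09e+06. δp/p = √((1·δu/u)² + (2·δr/r)²) = √(0.00723 + 0.0156) = 0.151, so δp = 4.67e+05.
Q = p − q: δQ = √(δp² + δq²) = √(2.18e+11 + 1.37e+09) = 4.69e+05
Q = 2.68e+06, so δQ/Q = 4.69e+05/2.68e+06 = 0.175.

0.175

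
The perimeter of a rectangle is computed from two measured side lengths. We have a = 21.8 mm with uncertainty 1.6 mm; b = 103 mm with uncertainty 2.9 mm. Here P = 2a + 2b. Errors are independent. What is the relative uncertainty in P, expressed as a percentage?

2.65%

For a sum/difference, combine absolute errors in quadrature:
  (2·δa)² = 10.2;  (2·δb)² = 33.6
δP = √(43.9) = 6.62 mm
P = 250 mm, so δP/P = 6.62/250 = 0.0265.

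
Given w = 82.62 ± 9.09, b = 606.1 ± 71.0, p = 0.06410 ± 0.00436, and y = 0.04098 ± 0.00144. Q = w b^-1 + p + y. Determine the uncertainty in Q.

Let h = w·b^-1 = 0.1363. δh/h = √((1·δw/w)² + (-1·δb/b)²) = √(0.0121 + 0.0137) = 0.161, so δh = 0.0219.
Q = h + p + y: δQ = √(δh² + δp² + δy²) = √(0.000480 + 1.9e-05 + 2.07e-06) = 0.0224

0.0224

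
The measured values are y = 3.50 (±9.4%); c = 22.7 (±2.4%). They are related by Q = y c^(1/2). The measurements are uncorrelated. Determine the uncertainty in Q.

1.58

Each factor contributes (exponent × relative error)² to (δQ/Q)²:
  (1·δy/y)² = (1×0.0940)² = 0.00884;  (½·δc/c)² = (0.5×0.0240)² = 0.000144
δQ/Q = √(0.00898) = 0.0948
Q = 16.7, so δQ = 0.0948 × 16.7 = 1.58.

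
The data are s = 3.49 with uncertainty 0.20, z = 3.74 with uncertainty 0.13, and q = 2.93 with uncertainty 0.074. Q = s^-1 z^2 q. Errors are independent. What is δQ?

1.10

Relative error in a monomial: (δQ/Q)² = Σ (nᵢ · δxᵢ/xᵢ)².
  (-1·δs/s)² = (-1×0.0573)² = 0.00328;  (2·δz/z)² = (2×0.0348)² = 0.00483;  (1·δq/q)² = (1×0.0253)² = 0.000638
δQ/Q = √(0.00875) = 0.0936
Q = 11.7, so δQ = 0.0936 × 11.7 = 1.10.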